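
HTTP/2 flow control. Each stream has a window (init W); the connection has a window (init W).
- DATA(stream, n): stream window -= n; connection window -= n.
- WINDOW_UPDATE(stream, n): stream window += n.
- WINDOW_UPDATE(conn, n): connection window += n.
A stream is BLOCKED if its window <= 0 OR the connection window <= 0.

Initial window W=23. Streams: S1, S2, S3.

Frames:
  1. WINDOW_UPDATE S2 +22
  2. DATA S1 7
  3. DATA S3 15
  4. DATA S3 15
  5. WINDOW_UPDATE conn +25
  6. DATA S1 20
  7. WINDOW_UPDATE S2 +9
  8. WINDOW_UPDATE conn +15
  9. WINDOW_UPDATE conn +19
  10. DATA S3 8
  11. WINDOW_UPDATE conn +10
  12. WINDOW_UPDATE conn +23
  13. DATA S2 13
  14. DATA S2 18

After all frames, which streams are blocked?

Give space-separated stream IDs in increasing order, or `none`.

Answer: S1 S3

Derivation:
Op 1: conn=23 S1=23 S2=45 S3=23 blocked=[]
Op 2: conn=16 S1=16 S2=45 S3=23 blocked=[]
Op 3: conn=1 S1=16 S2=45 S3=8 blocked=[]
Op 4: conn=-14 S1=16 S2=45 S3=-7 blocked=[1, 2, 3]
Op 5: conn=11 S1=16 S2=45 S3=-7 blocked=[3]
Op 6: conn=-9 S1=-4 S2=45 S3=-7 blocked=[1, 2, 3]
Op 7: conn=-9 S1=-4 S2=54 S3=-7 blocked=[1, 2, 3]
Op 8: conn=6 S1=-4 S2=54 S3=-7 blocked=[1, 3]
Op 9: conn=25 S1=-4 S2=54 S3=-7 blocked=[1, 3]
Op 10: conn=17 S1=-4 S2=54 S3=-15 blocked=[1, 3]
Op 11: conn=27 S1=-4 S2=54 S3=-15 blocked=[1, 3]
Op 12: conn=50 S1=-4 S2=54 S3=-15 blocked=[1, 3]
Op 13: conn=37 S1=-4 S2=41 S3=-15 blocked=[1, 3]
Op 14: conn=19 S1=-4 S2=23 S3=-15 blocked=[1, 3]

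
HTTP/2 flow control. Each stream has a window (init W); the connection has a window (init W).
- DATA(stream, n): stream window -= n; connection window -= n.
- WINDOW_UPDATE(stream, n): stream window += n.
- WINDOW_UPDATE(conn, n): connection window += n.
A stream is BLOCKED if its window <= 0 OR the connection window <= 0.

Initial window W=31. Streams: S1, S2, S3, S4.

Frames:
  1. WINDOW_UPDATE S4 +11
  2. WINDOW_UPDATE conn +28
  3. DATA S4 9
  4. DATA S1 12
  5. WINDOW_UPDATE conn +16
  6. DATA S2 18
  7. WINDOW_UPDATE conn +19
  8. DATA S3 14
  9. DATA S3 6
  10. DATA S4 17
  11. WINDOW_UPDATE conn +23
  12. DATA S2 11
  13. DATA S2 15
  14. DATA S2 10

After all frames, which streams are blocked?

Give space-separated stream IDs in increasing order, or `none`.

Op 1: conn=31 S1=31 S2=31 S3=31 S4=42 blocked=[]
Op 2: conn=59 S1=31 S2=31 S3=31 S4=42 blocked=[]
Op 3: conn=50 S1=31 S2=31 S3=31 S4=33 blocked=[]
Op 4: conn=38 S1=19 S2=31 S3=31 S4=33 blocked=[]
Op 5: conn=54 S1=19 S2=31 S3=31 S4=33 blocked=[]
Op 6: conn=36 S1=19 S2=13 S3=31 S4=33 blocked=[]
Op 7: conn=55 S1=19 S2=13 S3=31 S4=33 blocked=[]
Op 8: conn=41 S1=19 S2=13 S3=17 S4=33 blocked=[]
Op 9: conn=35 S1=19 S2=13 S3=11 S4=33 blocked=[]
Op 10: conn=18 S1=19 S2=13 S3=11 S4=16 blocked=[]
Op 11: conn=41 S1=19 S2=13 S3=11 S4=16 blocked=[]
Op 12: conn=30 S1=19 S2=2 S3=11 S4=16 blocked=[]
Op 13: conn=15 S1=19 S2=-13 S3=11 S4=16 blocked=[2]
Op 14: conn=5 S1=19 S2=-23 S3=11 S4=16 blocked=[2]

Answer: S2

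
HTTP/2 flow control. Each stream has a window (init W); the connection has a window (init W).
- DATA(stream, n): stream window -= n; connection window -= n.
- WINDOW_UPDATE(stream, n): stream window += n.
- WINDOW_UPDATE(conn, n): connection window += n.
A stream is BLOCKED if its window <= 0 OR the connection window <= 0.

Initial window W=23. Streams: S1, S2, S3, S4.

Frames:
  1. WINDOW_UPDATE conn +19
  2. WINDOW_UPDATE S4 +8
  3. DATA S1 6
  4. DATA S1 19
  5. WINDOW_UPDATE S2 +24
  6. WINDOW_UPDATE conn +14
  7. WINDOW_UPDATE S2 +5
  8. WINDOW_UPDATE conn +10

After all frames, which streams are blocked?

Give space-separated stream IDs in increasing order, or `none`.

Op 1: conn=42 S1=23 S2=23 S3=23 S4=23 blocked=[]
Op 2: conn=42 S1=23 S2=23 S3=23 S4=31 blocked=[]
Op 3: conn=36 S1=17 S2=23 S3=23 S4=31 blocked=[]
Op 4: conn=17 S1=-2 S2=23 S3=23 S4=31 blocked=[1]
Op 5: conn=17 S1=-2 S2=47 S3=23 S4=31 blocked=[1]
Op 6: conn=31 S1=-2 S2=47 S3=23 S4=31 blocked=[1]
Op 7: conn=31 S1=-2 S2=52 S3=23 S4=31 blocked=[1]
Op 8: conn=41 S1=-2 S2=52 S3=23 S4=31 blocked=[1]

Answer: S1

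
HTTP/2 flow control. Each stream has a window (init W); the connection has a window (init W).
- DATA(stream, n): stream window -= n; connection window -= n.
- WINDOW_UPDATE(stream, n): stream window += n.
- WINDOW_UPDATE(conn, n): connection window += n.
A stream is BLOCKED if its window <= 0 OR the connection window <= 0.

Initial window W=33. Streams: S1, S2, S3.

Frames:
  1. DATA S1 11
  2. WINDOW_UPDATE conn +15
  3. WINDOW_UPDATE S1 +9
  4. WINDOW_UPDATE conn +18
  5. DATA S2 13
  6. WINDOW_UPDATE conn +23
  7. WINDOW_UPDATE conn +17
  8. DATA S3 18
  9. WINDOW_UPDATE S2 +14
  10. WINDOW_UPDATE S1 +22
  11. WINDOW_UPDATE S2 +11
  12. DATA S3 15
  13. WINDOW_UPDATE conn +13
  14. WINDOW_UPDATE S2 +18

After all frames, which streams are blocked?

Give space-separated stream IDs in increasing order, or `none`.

Answer: S3

Derivation:
Op 1: conn=22 S1=22 S2=33 S3=33 blocked=[]
Op 2: conn=37 S1=22 S2=33 S3=33 blocked=[]
Op 3: conn=37 S1=31 S2=33 S3=33 blocked=[]
Op 4: conn=55 S1=31 S2=33 S3=33 blocked=[]
Op 5: conn=42 S1=31 S2=20 S3=33 blocked=[]
Op 6: conn=65 S1=31 S2=20 S3=33 blocked=[]
Op 7: conn=82 S1=31 S2=20 S3=33 blocked=[]
Op 8: conn=64 S1=31 S2=20 S3=15 blocked=[]
Op 9: conn=64 S1=31 S2=34 S3=15 blocked=[]
Op 10: conn=64 S1=53 S2=34 S3=15 blocked=[]
Op 11: conn=64 S1=53 S2=45 S3=15 blocked=[]
Op 12: conn=49 S1=53 S2=45 S3=0 blocked=[3]
Op 13: conn=62 S1=53 S2=45 S3=0 blocked=[3]
Op 14: conn=62 S1=53 S2=63 S3=0 blocked=[3]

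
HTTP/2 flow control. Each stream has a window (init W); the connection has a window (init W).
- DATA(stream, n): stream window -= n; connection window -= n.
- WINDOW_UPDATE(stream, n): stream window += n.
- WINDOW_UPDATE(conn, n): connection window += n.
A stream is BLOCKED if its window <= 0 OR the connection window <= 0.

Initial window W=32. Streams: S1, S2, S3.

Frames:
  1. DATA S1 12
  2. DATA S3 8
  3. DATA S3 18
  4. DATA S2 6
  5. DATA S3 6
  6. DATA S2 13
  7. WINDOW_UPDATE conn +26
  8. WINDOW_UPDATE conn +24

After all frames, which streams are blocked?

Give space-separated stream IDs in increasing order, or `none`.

Answer: S3

Derivation:
Op 1: conn=20 S1=20 S2=32 S3=32 blocked=[]
Op 2: conn=12 S1=20 S2=32 S3=24 blocked=[]
Op 3: conn=-6 S1=20 S2=32 S3=6 blocked=[1, 2, 3]
Op 4: conn=-12 S1=20 S2=26 S3=6 blocked=[1, 2, 3]
Op 5: conn=-18 S1=20 S2=26 S3=0 blocked=[1, 2, 3]
Op 6: conn=-31 S1=20 S2=13 S3=0 blocked=[1, 2, 3]
Op 7: conn=-5 S1=20 S2=13 S3=0 blocked=[1, 2, 3]
Op 8: conn=19 S1=20 S2=13 S3=0 blocked=[3]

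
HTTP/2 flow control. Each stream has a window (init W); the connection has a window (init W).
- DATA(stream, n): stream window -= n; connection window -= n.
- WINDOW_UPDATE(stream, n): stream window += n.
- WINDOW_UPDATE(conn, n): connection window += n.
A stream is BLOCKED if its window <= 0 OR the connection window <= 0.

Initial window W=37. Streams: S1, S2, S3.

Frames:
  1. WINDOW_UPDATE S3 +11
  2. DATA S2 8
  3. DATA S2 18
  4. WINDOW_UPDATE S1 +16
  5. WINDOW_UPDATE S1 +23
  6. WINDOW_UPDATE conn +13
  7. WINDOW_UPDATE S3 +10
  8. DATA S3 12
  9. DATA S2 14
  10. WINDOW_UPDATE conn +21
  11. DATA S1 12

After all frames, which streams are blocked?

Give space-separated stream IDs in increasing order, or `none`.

Answer: S2

Derivation:
Op 1: conn=37 S1=37 S2=37 S3=48 blocked=[]
Op 2: conn=29 S1=37 S2=29 S3=48 blocked=[]
Op 3: conn=11 S1=37 S2=11 S3=48 blocked=[]
Op 4: conn=11 S1=53 S2=11 S3=48 blocked=[]
Op 5: conn=11 S1=76 S2=11 S3=48 blocked=[]
Op 6: conn=24 S1=76 S2=11 S3=48 blocked=[]
Op 7: conn=24 S1=76 S2=11 S3=58 blocked=[]
Op 8: conn=12 S1=76 S2=11 S3=46 blocked=[]
Op 9: conn=-2 S1=76 S2=-3 S3=46 blocked=[1, 2, 3]
Op 10: conn=19 S1=76 S2=-3 S3=46 blocked=[2]
Op 11: conn=7 S1=64 S2=-3 S3=46 blocked=[2]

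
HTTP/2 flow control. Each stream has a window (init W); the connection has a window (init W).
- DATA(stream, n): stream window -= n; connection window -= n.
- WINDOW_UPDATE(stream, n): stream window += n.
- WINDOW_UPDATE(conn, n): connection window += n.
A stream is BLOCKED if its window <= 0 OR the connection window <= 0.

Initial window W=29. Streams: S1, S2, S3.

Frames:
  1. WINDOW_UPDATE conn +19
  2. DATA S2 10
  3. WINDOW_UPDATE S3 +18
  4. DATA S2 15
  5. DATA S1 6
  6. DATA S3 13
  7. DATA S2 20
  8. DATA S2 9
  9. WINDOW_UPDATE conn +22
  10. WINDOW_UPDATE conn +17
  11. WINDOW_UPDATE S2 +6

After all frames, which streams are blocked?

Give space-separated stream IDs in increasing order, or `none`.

Op 1: conn=48 S1=29 S2=29 S3=29 blocked=[]
Op 2: conn=38 S1=29 S2=19 S3=29 blocked=[]
Op 3: conn=38 S1=29 S2=19 S3=47 blocked=[]
Op 4: conn=23 S1=29 S2=4 S3=47 blocked=[]
Op 5: conn=17 S1=23 S2=4 S3=47 blocked=[]
Op 6: conn=4 S1=23 S2=4 S3=34 blocked=[]
Op 7: conn=-16 S1=23 S2=-16 S3=34 blocked=[1, 2, 3]
Op 8: conn=-25 S1=23 S2=-25 S3=34 blocked=[1, 2, 3]
Op 9: conn=-3 S1=23 S2=-25 S3=34 blocked=[1, 2, 3]
Op 10: conn=14 S1=23 S2=-25 S3=34 blocked=[2]
Op 11: conn=14 S1=23 S2=-19 S3=34 blocked=[2]

Answer: S2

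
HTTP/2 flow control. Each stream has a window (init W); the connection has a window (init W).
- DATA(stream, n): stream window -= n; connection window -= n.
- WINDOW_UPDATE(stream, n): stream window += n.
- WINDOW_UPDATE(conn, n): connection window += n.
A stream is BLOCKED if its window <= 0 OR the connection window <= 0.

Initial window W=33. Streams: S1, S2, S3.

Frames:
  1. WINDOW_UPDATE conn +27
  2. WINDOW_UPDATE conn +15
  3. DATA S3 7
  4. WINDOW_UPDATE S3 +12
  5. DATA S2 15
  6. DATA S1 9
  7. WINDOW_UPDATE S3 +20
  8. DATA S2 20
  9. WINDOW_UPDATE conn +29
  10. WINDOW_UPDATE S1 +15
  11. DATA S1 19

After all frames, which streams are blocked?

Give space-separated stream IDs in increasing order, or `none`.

Op 1: conn=60 S1=33 S2=33 S3=33 blocked=[]
Op 2: conn=75 S1=33 S2=33 S3=33 blocked=[]
Op 3: conn=68 S1=33 S2=33 S3=26 blocked=[]
Op 4: conn=68 S1=33 S2=33 S3=38 blocked=[]
Op 5: conn=53 S1=33 S2=18 S3=38 blocked=[]
Op 6: conn=44 S1=24 S2=18 S3=38 blocked=[]
Op 7: conn=44 S1=24 S2=18 S3=58 blocked=[]
Op 8: conn=24 S1=24 S2=-2 S3=58 blocked=[2]
Op 9: conn=53 S1=24 S2=-2 S3=58 blocked=[2]
Op 10: conn=53 S1=39 S2=-2 S3=58 blocked=[2]
Op 11: conn=34 S1=20 S2=-2 S3=58 blocked=[2]

Answer: S2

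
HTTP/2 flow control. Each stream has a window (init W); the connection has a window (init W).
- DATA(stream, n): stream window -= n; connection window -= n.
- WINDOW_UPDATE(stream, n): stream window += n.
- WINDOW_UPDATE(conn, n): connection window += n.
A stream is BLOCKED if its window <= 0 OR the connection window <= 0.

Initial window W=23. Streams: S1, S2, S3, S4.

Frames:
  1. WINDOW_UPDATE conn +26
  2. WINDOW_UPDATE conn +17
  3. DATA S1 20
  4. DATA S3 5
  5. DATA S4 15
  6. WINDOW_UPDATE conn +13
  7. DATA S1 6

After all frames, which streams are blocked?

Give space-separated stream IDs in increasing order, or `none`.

Answer: S1

Derivation:
Op 1: conn=49 S1=23 S2=23 S3=23 S4=23 blocked=[]
Op 2: conn=66 S1=23 S2=23 S3=23 S4=23 blocked=[]
Op 3: conn=46 S1=3 S2=23 S3=23 S4=23 blocked=[]
Op 4: conn=41 S1=3 S2=23 S3=18 S4=23 blocked=[]
Op 5: conn=26 S1=3 S2=23 S3=18 S4=8 blocked=[]
Op 6: conn=39 S1=3 S2=23 S3=18 S4=8 blocked=[]
Op 7: conn=33 S1=-3 S2=23 S3=18 S4=8 blocked=[1]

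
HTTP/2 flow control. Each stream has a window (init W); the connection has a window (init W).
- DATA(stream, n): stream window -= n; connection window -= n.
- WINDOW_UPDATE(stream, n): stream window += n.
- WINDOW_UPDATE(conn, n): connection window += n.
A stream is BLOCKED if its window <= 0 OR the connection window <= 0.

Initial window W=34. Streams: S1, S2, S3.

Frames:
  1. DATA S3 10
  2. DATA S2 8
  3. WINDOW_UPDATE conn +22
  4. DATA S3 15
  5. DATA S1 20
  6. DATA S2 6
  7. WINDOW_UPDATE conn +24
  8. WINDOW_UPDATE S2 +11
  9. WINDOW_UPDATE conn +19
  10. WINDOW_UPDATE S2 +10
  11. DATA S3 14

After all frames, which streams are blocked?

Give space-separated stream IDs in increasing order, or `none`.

Answer: S3

Derivation:
Op 1: conn=24 S1=34 S2=34 S3=24 blocked=[]
Op 2: conn=16 S1=34 S2=26 S3=24 blocked=[]
Op 3: conn=38 S1=34 S2=26 S3=24 blocked=[]
Op 4: conn=23 S1=34 S2=26 S3=9 blocked=[]
Op 5: conn=3 S1=14 S2=26 S3=9 blocked=[]
Op 6: conn=-3 S1=14 S2=20 S3=9 blocked=[1, 2, 3]
Op 7: conn=21 S1=14 S2=20 S3=9 blocked=[]
Op 8: conn=21 S1=14 S2=31 S3=9 blocked=[]
Op 9: conn=40 S1=14 S2=31 S3=9 blocked=[]
Op 10: conn=40 S1=14 S2=41 S3=9 blocked=[]
Op 11: conn=26 S1=14 S2=41 S3=-5 blocked=[3]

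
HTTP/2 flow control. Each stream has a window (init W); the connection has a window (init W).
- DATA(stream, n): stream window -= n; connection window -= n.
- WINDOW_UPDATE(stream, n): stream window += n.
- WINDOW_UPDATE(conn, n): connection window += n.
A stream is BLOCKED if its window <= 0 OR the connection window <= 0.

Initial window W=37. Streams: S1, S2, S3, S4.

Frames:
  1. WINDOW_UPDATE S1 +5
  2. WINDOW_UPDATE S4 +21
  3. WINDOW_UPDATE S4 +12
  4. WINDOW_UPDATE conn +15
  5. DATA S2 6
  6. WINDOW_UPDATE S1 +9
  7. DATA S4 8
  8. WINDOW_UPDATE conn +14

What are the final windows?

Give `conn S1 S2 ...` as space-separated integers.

Answer: 52 51 31 37 62

Derivation:
Op 1: conn=37 S1=42 S2=37 S3=37 S4=37 blocked=[]
Op 2: conn=37 S1=42 S2=37 S3=37 S4=58 blocked=[]
Op 3: conn=37 S1=42 S2=37 S3=37 S4=70 blocked=[]
Op 4: conn=52 S1=42 S2=37 S3=37 S4=70 blocked=[]
Op 5: conn=46 S1=42 S2=31 S3=37 S4=70 blocked=[]
Op 6: conn=46 S1=51 S2=31 S3=37 S4=70 blocked=[]
Op 7: conn=38 S1=51 S2=31 S3=37 S4=62 blocked=[]
Op 8: conn=52 S1=51 S2=31 S3=37 S4=62 blocked=[]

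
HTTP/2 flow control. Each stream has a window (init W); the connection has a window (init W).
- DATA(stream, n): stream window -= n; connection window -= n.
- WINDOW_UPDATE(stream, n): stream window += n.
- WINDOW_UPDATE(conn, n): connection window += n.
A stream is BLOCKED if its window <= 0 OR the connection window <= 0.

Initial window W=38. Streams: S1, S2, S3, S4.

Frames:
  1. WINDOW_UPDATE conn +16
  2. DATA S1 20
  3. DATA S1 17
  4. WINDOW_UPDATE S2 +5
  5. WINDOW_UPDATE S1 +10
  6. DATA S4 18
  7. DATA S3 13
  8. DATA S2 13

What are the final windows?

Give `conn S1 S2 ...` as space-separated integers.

Answer: -27 11 30 25 20

Derivation:
Op 1: conn=54 S1=38 S2=38 S3=38 S4=38 blocked=[]
Op 2: conn=34 S1=18 S2=38 S3=38 S4=38 blocked=[]
Op 3: conn=17 S1=1 S2=38 S3=38 S4=38 blocked=[]
Op 4: conn=17 S1=1 S2=43 S3=38 S4=38 blocked=[]
Op 5: conn=17 S1=11 S2=43 S3=38 S4=38 blocked=[]
Op 6: conn=-1 S1=11 S2=43 S3=38 S4=20 blocked=[1, 2, 3, 4]
Op 7: conn=-14 S1=11 S2=43 S3=25 S4=20 blocked=[1, 2, 3, 4]
Op 8: conn=-27 S1=11 S2=30 S3=25 S4=20 blocked=[1, 2, 3, 4]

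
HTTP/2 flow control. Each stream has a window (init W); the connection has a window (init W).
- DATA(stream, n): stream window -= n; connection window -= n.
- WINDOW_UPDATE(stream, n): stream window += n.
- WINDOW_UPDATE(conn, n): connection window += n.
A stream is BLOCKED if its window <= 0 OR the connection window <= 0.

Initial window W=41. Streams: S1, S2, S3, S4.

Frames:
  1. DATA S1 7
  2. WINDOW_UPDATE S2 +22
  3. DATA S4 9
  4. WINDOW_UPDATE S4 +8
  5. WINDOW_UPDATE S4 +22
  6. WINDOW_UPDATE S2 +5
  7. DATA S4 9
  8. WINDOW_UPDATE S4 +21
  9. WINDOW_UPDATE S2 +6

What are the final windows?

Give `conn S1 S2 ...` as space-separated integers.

Answer: 16 34 74 41 74

Derivation:
Op 1: conn=34 S1=34 S2=41 S3=41 S4=41 blocked=[]
Op 2: conn=34 S1=34 S2=63 S3=41 S4=41 blocked=[]
Op 3: conn=25 S1=34 S2=63 S3=41 S4=32 blocked=[]
Op 4: conn=25 S1=34 S2=63 S3=41 S4=40 blocked=[]
Op 5: conn=25 S1=34 S2=63 S3=41 S4=62 blocked=[]
Op 6: conn=25 S1=34 S2=68 S3=41 S4=62 blocked=[]
Op 7: conn=16 S1=34 S2=68 S3=41 S4=53 blocked=[]
Op 8: conn=16 S1=34 S2=68 S3=41 S4=74 blocked=[]
Op 9: conn=16 S1=34 S2=74 S3=41 S4=74 blocked=[]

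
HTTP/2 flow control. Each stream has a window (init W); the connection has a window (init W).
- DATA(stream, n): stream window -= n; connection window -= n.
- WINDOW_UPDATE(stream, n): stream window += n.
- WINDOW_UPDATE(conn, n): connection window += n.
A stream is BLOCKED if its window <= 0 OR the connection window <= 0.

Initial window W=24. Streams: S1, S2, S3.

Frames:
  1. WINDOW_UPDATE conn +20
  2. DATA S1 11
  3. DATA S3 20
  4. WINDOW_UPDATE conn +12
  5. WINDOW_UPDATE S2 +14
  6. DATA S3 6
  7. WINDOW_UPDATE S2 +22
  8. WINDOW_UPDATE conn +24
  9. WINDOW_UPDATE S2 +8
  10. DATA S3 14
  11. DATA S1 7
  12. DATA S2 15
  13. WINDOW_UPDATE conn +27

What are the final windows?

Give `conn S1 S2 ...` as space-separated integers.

Op 1: conn=44 S1=24 S2=24 S3=24 blocked=[]
Op 2: conn=33 S1=13 S2=24 S3=24 blocked=[]
Op 3: conn=13 S1=13 S2=24 S3=4 blocked=[]
Op 4: conn=25 S1=13 S2=24 S3=4 blocked=[]
Op 5: conn=25 S1=13 S2=38 S3=4 blocked=[]
Op 6: conn=19 S1=13 S2=38 S3=-2 blocked=[3]
Op 7: conn=19 S1=13 S2=60 S3=-2 blocked=[3]
Op 8: conn=43 S1=13 S2=60 S3=-2 blocked=[3]
Op 9: conn=43 S1=13 S2=68 S3=-2 blocked=[3]
Op 10: conn=29 S1=13 S2=68 S3=-16 blocked=[3]
Op 11: conn=22 S1=6 S2=68 S3=-16 blocked=[3]
Op 12: conn=7 S1=6 S2=53 S3=-16 blocked=[3]
Op 13: conn=34 S1=6 S2=53 S3=-16 blocked=[3]

Answer: 34 6 53 -16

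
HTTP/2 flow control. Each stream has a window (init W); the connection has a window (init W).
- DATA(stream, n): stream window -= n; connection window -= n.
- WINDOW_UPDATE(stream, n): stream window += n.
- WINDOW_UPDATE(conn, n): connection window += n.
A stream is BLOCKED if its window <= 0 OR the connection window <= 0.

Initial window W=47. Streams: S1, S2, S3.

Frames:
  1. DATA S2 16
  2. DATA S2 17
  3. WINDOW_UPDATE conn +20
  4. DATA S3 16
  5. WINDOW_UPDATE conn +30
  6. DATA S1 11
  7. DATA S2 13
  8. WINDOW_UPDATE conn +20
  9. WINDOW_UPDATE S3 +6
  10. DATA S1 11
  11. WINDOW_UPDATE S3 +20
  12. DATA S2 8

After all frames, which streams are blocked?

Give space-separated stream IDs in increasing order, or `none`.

Op 1: conn=31 S1=47 S2=31 S3=47 blocked=[]
Op 2: conn=14 S1=47 S2=14 S3=47 blocked=[]
Op 3: conn=34 S1=47 S2=14 S3=47 blocked=[]
Op 4: conn=18 S1=47 S2=14 S3=31 blocked=[]
Op 5: conn=48 S1=47 S2=14 S3=31 blocked=[]
Op 6: conn=37 S1=36 S2=14 S3=31 blocked=[]
Op 7: conn=24 S1=36 S2=1 S3=31 blocked=[]
Op 8: conn=44 S1=36 S2=1 S3=31 blocked=[]
Op 9: conn=44 S1=36 S2=1 S3=37 blocked=[]
Op 10: conn=33 S1=25 S2=1 S3=37 blocked=[]
Op 11: conn=33 S1=25 S2=1 S3=57 blocked=[]
Op 12: conn=25 S1=25 S2=-7 S3=57 blocked=[2]

Answer: S2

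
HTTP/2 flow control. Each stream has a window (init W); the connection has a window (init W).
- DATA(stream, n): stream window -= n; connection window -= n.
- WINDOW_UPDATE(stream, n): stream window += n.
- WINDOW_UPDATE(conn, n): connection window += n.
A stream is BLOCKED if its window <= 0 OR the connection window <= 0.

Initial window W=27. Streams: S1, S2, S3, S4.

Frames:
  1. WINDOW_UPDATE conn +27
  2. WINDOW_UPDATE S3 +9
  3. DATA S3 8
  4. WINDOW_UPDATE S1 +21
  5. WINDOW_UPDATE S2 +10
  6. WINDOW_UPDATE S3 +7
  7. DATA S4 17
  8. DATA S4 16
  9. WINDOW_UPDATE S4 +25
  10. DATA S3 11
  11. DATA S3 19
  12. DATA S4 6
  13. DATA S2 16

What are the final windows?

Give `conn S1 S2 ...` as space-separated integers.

Op 1: conn=54 S1=27 S2=27 S3=27 S4=27 blocked=[]
Op 2: conn=54 S1=27 S2=27 S3=36 S4=27 blocked=[]
Op 3: conn=46 S1=27 S2=27 S3=28 S4=27 blocked=[]
Op 4: conn=46 S1=48 S2=27 S3=28 S4=27 blocked=[]
Op 5: conn=46 S1=48 S2=37 S3=28 S4=27 blocked=[]
Op 6: conn=46 S1=48 S2=37 S3=35 S4=27 blocked=[]
Op 7: conn=29 S1=48 S2=37 S3=35 S4=10 blocked=[]
Op 8: conn=13 S1=48 S2=37 S3=35 S4=-6 blocked=[4]
Op 9: conn=13 S1=48 S2=37 S3=35 S4=19 blocked=[]
Op 10: conn=2 S1=48 S2=37 S3=24 S4=19 blocked=[]
Op 11: conn=-17 S1=48 S2=37 S3=5 S4=19 blocked=[1, 2, 3, 4]
Op 12: conn=-23 S1=48 S2=37 S3=5 S4=13 blocked=[1, 2, 3, 4]
Op 13: conn=-39 S1=48 S2=21 S3=5 S4=13 blocked=[1, 2, 3, 4]

Answer: -39 48 21 5 13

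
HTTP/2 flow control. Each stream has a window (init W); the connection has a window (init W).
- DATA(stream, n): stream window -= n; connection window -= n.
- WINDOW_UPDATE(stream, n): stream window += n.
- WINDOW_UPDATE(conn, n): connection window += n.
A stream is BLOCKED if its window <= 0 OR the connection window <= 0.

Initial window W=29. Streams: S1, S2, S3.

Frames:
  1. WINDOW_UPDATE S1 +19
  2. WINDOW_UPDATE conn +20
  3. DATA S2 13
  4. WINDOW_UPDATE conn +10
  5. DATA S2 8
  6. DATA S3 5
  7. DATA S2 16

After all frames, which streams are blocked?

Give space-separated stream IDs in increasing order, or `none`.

Answer: S2

Derivation:
Op 1: conn=29 S1=48 S2=29 S3=29 blocked=[]
Op 2: conn=49 S1=48 S2=29 S3=29 blocked=[]
Op 3: conn=36 S1=48 S2=16 S3=29 blocked=[]
Op 4: conn=46 S1=48 S2=16 S3=29 blocked=[]
Op 5: conn=38 S1=48 S2=8 S3=29 blocked=[]
Op 6: conn=33 S1=48 S2=8 S3=24 blocked=[]
Op 7: conn=17 S1=48 S2=-8 S3=24 blocked=[2]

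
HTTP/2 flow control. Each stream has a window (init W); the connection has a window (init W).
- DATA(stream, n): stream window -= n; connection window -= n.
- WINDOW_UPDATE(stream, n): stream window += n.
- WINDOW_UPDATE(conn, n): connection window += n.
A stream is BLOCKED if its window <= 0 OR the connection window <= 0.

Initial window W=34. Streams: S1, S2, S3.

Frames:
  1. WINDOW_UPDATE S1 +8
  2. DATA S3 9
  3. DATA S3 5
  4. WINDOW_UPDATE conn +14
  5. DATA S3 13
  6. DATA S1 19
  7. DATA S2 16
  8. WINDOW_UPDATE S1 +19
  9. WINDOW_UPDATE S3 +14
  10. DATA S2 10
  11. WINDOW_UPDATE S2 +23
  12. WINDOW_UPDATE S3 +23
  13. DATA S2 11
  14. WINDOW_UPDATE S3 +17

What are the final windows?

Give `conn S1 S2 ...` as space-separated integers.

Answer: -35 42 20 61

Derivation:
Op 1: conn=34 S1=42 S2=34 S3=34 blocked=[]
Op 2: conn=25 S1=42 S2=34 S3=25 blocked=[]
Op 3: conn=20 S1=42 S2=34 S3=20 blocked=[]
Op 4: conn=34 S1=42 S2=34 S3=20 blocked=[]
Op 5: conn=21 S1=42 S2=34 S3=7 blocked=[]
Op 6: conn=2 S1=23 S2=34 S3=7 blocked=[]
Op 7: conn=-14 S1=23 S2=18 S3=7 blocked=[1, 2, 3]
Op 8: conn=-14 S1=42 S2=18 S3=7 blocked=[1, 2, 3]
Op 9: conn=-14 S1=42 S2=18 S3=21 blocked=[1, 2, 3]
Op 10: conn=-24 S1=42 S2=8 S3=21 blocked=[1, 2, 3]
Op 11: conn=-24 S1=42 S2=31 S3=21 blocked=[1, 2, 3]
Op 12: conn=-24 S1=42 S2=31 S3=44 blocked=[1, 2, 3]
Op 13: conn=-35 S1=42 S2=20 S3=44 blocked=[1, 2, 3]
Op 14: conn=-35 S1=42 S2=20 S3=61 blocked=[1, 2, 3]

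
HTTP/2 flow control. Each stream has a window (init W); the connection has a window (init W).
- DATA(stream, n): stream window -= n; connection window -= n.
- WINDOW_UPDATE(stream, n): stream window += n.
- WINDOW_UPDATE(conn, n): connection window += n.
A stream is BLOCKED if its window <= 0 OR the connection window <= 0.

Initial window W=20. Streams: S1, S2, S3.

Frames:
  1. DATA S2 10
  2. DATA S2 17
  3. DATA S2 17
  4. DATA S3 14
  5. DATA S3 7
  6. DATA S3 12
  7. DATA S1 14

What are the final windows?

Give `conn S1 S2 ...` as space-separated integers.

Answer: -71 6 -24 -13

Derivation:
Op 1: conn=10 S1=20 S2=10 S3=20 blocked=[]
Op 2: conn=-7 S1=20 S2=-7 S3=20 blocked=[1, 2, 3]
Op 3: conn=-24 S1=20 S2=-24 S3=20 blocked=[1, 2, 3]
Op 4: conn=-38 S1=20 S2=-24 S3=6 blocked=[1, 2, 3]
Op 5: conn=-45 S1=20 S2=-24 S3=-1 blocked=[1, 2, 3]
Op 6: conn=-57 S1=20 S2=-24 S3=-13 blocked=[1, 2, 3]
Op 7: conn=-71 S1=6 S2=-24 S3=-13 blocked=[1, 2, 3]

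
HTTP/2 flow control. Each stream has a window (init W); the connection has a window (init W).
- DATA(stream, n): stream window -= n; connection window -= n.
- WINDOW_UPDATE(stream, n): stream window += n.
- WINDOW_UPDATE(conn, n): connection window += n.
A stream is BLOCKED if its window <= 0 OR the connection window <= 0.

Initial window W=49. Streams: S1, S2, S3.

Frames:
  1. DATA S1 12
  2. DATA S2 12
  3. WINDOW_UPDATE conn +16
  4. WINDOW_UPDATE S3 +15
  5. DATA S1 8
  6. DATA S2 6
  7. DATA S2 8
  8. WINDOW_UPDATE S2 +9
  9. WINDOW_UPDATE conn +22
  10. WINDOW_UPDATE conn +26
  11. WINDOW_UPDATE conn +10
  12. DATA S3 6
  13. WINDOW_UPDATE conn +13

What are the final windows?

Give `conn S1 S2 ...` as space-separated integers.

Op 1: conn=37 S1=37 S2=49 S3=49 blocked=[]
Op 2: conn=25 S1=37 S2=37 S3=49 blocked=[]
Op 3: conn=41 S1=37 S2=37 S3=49 blocked=[]
Op 4: conn=41 S1=37 S2=37 S3=64 blocked=[]
Op 5: conn=33 S1=29 S2=37 S3=64 blocked=[]
Op 6: conn=27 S1=29 S2=31 S3=64 blocked=[]
Op 7: conn=19 S1=29 S2=23 S3=64 blocked=[]
Op 8: conn=19 S1=29 S2=32 S3=64 blocked=[]
Op 9: conn=41 S1=29 S2=32 S3=64 blocked=[]
Op 10: conn=67 S1=29 S2=32 S3=64 blocked=[]
Op 11: conn=77 S1=29 S2=32 S3=64 blocked=[]
Op 12: conn=71 S1=29 S2=32 S3=58 blocked=[]
Op 13: conn=84 S1=29 S2=32 S3=58 blocked=[]

Answer: 84 29 32 58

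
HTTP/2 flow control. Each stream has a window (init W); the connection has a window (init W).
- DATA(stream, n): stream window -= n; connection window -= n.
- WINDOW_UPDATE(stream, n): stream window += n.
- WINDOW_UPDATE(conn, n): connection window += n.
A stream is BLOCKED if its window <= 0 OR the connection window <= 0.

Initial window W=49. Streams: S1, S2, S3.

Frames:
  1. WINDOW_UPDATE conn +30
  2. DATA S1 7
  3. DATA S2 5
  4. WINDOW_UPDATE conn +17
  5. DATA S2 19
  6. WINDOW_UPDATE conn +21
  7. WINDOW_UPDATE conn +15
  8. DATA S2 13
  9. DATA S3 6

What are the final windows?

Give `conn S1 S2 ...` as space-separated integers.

Answer: 82 42 12 43

Derivation:
Op 1: conn=79 S1=49 S2=49 S3=49 blocked=[]
Op 2: conn=72 S1=42 S2=49 S3=49 blocked=[]
Op 3: conn=67 S1=42 S2=44 S3=49 blocked=[]
Op 4: conn=84 S1=42 S2=44 S3=49 blocked=[]
Op 5: conn=65 S1=42 S2=25 S3=49 blocked=[]
Op 6: conn=86 S1=42 S2=25 S3=49 blocked=[]
Op 7: conn=101 S1=42 S2=25 S3=49 blocked=[]
Op 8: conn=88 S1=42 S2=12 S3=49 blocked=[]
Op 9: conn=82 S1=42 S2=12 S3=43 blocked=[]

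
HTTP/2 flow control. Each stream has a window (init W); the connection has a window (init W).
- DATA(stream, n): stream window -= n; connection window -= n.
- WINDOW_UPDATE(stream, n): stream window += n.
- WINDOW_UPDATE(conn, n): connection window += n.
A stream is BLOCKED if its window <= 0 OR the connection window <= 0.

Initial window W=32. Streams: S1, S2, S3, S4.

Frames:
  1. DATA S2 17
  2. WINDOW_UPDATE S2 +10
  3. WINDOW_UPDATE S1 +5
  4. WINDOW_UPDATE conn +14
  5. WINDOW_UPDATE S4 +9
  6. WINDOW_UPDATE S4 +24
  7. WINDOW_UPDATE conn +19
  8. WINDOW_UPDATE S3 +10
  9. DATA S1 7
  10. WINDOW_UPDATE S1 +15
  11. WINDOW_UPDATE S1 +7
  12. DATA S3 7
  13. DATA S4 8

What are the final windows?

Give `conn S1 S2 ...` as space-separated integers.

Answer: 26 52 25 35 57

Derivation:
Op 1: conn=15 S1=32 S2=15 S3=32 S4=32 blocked=[]
Op 2: conn=15 S1=32 S2=25 S3=32 S4=32 blocked=[]
Op 3: conn=15 S1=37 S2=25 S3=32 S4=32 blocked=[]
Op 4: conn=29 S1=37 S2=25 S3=32 S4=32 blocked=[]
Op 5: conn=29 S1=37 S2=25 S3=32 S4=41 blocked=[]
Op 6: conn=29 S1=37 S2=25 S3=32 S4=65 blocked=[]
Op 7: conn=48 S1=37 S2=25 S3=32 S4=65 blocked=[]
Op 8: conn=48 S1=37 S2=25 S3=42 S4=65 blocked=[]
Op 9: conn=41 S1=30 S2=25 S3=42 S4=65 blocked=[]
Op 10: conn=41 S1=45 S2=25 S3=42 S4=65 blocked=[]
Op 11: conn=41 S1=52 S2=25 S3=42 S4=65 blocked=[]
Op 12: conn=34 S1=52 S2=25 S3=35 S4=65 blocked=[]
Op 13: conn=26 S1=52 S2=25 S3=35 S4=57 blocked=[]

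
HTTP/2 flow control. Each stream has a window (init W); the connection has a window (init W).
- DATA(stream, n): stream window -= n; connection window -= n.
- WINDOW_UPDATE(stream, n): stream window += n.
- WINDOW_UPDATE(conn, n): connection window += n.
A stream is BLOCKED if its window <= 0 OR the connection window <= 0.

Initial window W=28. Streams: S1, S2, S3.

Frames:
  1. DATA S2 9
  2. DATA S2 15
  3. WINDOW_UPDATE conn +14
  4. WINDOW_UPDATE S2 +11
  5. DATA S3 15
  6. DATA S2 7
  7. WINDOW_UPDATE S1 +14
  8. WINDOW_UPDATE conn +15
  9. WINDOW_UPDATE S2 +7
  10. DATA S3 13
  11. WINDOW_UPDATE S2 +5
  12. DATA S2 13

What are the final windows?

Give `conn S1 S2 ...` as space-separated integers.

Op 1: conn=19 S1=28 S2=19 S3=28 blocked=[]
Op 2: conn=4 S1=28 S2=4 S3=28 blocked=[]
Op 3: conn=18 S1=28 S2=4 S3=28 blocked=[]
Op 4: conn=18 S1=28 S2=15 S3=28 blocked=[]
Op 5: conn=3 S1=28 S2=15 S3=13 blocked=[]
Op 6: conn=-4 S1=28 S2=8 S3=13 blocked=[1, 2, 3]
Op 7: conn=-4 S1=42 S2=8 S3=13 blocked=[1, 2, 3]
Op 8: conn=11 S1=42 S2=8 S3=13 blocked=[]
Op 9: conn=11 S1=42 S2=15 S3=13 blocked=[]
Op 10: conn=-2 S1=42 S2=15 S3=0 blocked=[1, 2, 3]
Op 11: conn=-2 S1=42 S2=20 S3=0 blocked=[1, 2, 3]
Op 12: conn=-15 S1=42 S2=7 S3=0 blocked=[1, 2, 3]

Answer: -15 42 7 0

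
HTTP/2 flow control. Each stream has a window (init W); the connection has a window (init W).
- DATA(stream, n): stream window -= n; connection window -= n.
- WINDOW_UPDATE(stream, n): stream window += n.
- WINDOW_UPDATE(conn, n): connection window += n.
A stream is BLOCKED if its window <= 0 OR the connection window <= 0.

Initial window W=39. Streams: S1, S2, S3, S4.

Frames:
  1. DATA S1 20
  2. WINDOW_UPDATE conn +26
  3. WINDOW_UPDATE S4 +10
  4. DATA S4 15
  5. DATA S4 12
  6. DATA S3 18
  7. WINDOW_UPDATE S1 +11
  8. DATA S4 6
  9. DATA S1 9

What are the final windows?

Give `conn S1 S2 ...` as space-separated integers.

Op 1: conn=19 S1=19 S2=39 S3=39 S4=39 blocked=[]
Op 2: conn=45 S1=19 S2=39 S3=39 S4=39 blocked=[]
Op 3: conn=45 S1=19 S2=39 S3=39 S4=49 blocked=[]
Op 4: conn=30 S1=19 S2=39 S3=39 S4=34 blocked=[]
Op 5: conn=18 S1=19 S2=39 S3=39 S4=22 blocked=[]
Op 6: conn=0 S1=19 S2=39 S3=21 S4=22 blocked=[1, 2, 3, 4]
Op 7: conn=0 S1=30 S2=39 S3=21 S4=22 blocked=[1, 2, 3, 4]
Op 8: conn=-6 S1=30 S2=39 S3=21 S4=16 blocked=[1, 2, 3, 4]
Op 9: conn=-15 S1=21 S2=39 S3=21 S4=16 blocked=[1, 2, 3, 4]

Answer: -15 21 39 21 16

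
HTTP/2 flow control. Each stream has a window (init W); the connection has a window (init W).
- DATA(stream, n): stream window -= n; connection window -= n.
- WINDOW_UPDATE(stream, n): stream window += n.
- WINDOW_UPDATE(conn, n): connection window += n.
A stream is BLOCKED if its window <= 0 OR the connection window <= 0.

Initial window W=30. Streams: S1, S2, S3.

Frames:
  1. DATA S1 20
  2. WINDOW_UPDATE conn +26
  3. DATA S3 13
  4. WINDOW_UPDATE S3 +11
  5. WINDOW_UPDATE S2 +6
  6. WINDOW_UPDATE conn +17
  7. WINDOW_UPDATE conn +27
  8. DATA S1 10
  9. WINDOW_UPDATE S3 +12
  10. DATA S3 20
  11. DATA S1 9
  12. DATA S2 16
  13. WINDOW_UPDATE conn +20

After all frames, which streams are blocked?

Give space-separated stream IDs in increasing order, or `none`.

Answer: S1

Derivation:
Op 1: conn=10 S1=10 S2=30 S3=30 blocked=[]
Op 2: conn=36 S1=10 S2=30 S3=30 blocked=[]
Op 3: conn=23 S1=10 S2=30 S3=17 blocked=[]
Op 4: conn=23 S1=10 S2=30 S3=28 blocked=[]
Op 5: conn=23 S1=10 S2=36 S3=28 blocked=[]
Op 6: conn=40 S1=10 S2=36 S3=28 blocked=[]
Op 7: conn=67 S1=10 S2=36 S3=28 blocked=[]
Op 8: conn=57 S1=0 S2=36 S3=28 blocked=[1]
Op 9: conn=57 S1=0 S2=36 S3=40 blocked=[1]
Op 10: conn=37 S1=0 S2=36 S3=20 blocked=[1]
Op 11: conn=28 S1=-9 S2=36 S3=20 blocked=[1]
Op 12: conn=12 S1=-9 S2=20 S3=20 blocked=[1]
Op 13: conn=32 S1=-9 S2=20 S3=20 blocked=[1]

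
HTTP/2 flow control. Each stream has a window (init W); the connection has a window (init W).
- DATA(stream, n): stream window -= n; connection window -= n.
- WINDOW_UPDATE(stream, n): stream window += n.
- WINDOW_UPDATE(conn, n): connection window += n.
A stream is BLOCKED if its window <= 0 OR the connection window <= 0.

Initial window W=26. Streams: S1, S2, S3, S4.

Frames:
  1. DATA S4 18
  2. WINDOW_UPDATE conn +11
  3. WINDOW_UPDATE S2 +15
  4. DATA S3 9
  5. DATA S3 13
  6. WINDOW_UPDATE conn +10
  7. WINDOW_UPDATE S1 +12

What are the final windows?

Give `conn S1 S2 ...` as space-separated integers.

Op 1: conn=8 S1=26 S2=26 S3=26 S4=8 blocked=[]
Op 2: conn=19 S1=26 S2=26 S3=26 S4=8 blocked=[]
Op 3: conn=19 S1=26 S2=41 S3=26 S4=8 blocked=[]
Op 4: conn=10 S1=26 S2=41 S3=17 S4=8 blocked=[]
Op 5: conn=-3 S1=26 S2=41 S3=4 S4=8 blocked=[1, 2, 3, 4]
Op 6: conn=7 S1=26 S2=41 S3=4 S4=8 blocked=[]
Op 7: conn=7 S1=38 S2=41 S3=4 S4=8 blocked=[]

Answer: 7 38 41 4 8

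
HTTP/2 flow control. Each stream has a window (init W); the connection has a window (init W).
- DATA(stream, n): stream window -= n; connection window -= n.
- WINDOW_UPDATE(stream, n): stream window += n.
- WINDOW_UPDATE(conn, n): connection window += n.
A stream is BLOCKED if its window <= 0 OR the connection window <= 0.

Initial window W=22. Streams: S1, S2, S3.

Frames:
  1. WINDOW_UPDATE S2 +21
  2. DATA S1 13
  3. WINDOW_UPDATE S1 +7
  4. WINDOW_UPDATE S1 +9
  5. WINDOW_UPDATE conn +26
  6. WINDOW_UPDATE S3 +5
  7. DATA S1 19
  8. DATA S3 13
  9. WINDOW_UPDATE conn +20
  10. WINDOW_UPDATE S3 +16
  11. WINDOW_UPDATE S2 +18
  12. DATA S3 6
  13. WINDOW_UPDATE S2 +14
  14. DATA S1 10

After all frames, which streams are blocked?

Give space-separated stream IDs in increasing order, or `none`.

Answer: S1

Derivation:
Op 1: conn=22 S1=22 S2=43 S3=22 blocked=[]
Op 2: conn=9 S1=9 S2=43 S3=22 blocked=[]
Op 3: conn=9 S1=16 S2=43 S3=22 blocked=[]
Op 4: conn=9 S1=25 S2=43 S3=22 blocked=[]
Op 5: conn=35 S1=25 S2=43 S3=22 blocked=[]
Op 6: conn=35 S1=25 S2=43 S3=27 blocked=[]
Op 7: conn=16 S1=6 S2=43 S3=27 blocked=[]
Op 8: conn=3 S1=6 S2=43 S3=14 blocked=[]
Op 9: conn=23 S1=6 S2=43 S3=14 blocked=[]
Op 10: conn=23 S1=6 S2=43 S3=30 blocked=[]
Op 11: conn=23 S1=6 S2=61 S3=30 blocked=[]
Op 12: conn=17 S1=6 S2=61 S3=24 blocked=[]
Op 13: conn=17 S1=6 S2=75 S3=24 blocked=[]
Op 14: conn=7 S1=-4 S2=75 S3=24 blocked=[1]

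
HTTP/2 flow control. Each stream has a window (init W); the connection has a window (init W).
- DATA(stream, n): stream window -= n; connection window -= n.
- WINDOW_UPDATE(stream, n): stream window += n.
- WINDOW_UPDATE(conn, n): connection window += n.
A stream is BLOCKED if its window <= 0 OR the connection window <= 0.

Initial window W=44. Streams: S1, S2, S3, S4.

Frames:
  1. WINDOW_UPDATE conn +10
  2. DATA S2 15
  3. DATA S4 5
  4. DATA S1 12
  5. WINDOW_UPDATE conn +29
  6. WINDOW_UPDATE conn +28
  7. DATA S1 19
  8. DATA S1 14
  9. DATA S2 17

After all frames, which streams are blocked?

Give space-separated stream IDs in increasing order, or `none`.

Op 1: conn=54 S1=44 S2=44 S3=44 S4=44 blocked=[]
Op 2: conn=39 S1=44 S2=29 S3=44 S4=44 blocked=[]
Op 3: conn=34 S1=44 S2=29 S3=44 S4=39 blocked=[]
Op 4: conn=22 S1=32 S2=29 S3=44 S4=39 blocked=[]
Op 5: conn=51 S1=32 S2=29 S3=44 S4=39 blocked=[]
Op 6: conn=79 S1=32 S2=29 S3=44 S4=39 blocked=[]
Op 7: conn=60 S1=13 S2=29 S3=44 S4=39 blocked=[]
Op 8: conn=46 S1=-1 S2=29 S3=44 S4=39 blocked=[1]
Op 9: conn=29 S1=-1 S2=12 S3=44 S4=39 blocked=[1]

Answer: S1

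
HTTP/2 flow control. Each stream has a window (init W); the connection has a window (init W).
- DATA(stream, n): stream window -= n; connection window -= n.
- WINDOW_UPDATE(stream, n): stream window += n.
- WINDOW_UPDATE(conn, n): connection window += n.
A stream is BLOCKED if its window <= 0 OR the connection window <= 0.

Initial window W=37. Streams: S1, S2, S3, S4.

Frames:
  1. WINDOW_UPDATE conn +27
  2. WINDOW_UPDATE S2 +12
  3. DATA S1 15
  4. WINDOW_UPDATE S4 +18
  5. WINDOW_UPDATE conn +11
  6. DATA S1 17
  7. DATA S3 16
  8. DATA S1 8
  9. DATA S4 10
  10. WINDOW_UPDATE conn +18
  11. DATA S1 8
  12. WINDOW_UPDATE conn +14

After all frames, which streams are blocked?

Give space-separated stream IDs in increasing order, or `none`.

Answer: S1

Derivation:
Op 1: conn=64 S1=37 S2=37 S3=37 S4=37 blocked=[]
Op 2: conn=64 S1=37 S2=49 S3=37 S4=37 blocked=[]
Op 3: conn=49 S1=22 S2=49 S3=37 S4=37 blocked=[]
Op 4: conn=49 S1=22 S2=49 S3=37 S4=55 blocked=[]
Op 5: conn=60 S1=22 S2=49 S3=37 S4=55 blocked=[]
Op 6: conn=43 S1=5 S2=49 S3=37 S4=55 blocked=[]
Op 7: conn=27 S1=5 S2=49 S3=21 S4=55 blocked=[]
Op 8: conn=19 S1=-3 S2=49 S3=21 S4=55 blocked=[1]
Op 9: conn=9 S1=-3 S2=49 S3=21 S4=45 blocked=[1]
Op 10: conn=27 S1=-3 S2=49 S3=21 S4=45 blocked=[1]
Op 11: conn=19 S1=-11 S2=49 S3=21 S4=45 blocked=[1]
Op 12: conn=33 S1=-11 S2=49 S3=21 S4=45 blocked=[1]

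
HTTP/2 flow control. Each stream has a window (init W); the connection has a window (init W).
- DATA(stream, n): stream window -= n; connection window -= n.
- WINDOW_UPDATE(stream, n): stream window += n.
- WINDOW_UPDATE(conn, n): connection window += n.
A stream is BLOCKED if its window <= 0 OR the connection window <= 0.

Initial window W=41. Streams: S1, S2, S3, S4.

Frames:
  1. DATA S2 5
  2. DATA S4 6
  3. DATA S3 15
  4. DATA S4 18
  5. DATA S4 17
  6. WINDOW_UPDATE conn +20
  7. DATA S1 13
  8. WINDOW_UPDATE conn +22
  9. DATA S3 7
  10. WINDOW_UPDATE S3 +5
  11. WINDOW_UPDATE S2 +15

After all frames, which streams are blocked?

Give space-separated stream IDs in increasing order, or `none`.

Op 1: conn=36 S1=41 S2=36 S3=41 S4=41 blocked=[]
Op 2: conn=30 S1=41 S2=36 S3=41 S4=35 blocked=[]
Op 3: conn=15 S1=41 S2=36 S3=26 S4=35 blocked=[]
Op 4: conn=-3 S1=41 S2=36 S3=26 S4=17 blocked=[1, 2, 3, 4]
Op 5: conn=-20 S1=41 S2=36 S3=26 S4=0 blocked=[1, 2, 3, 4]
Op 6: conn=0 S1=41 S2=36 S3=26 S4=0 blocked=[1, 2, 3, 4]
Op 7: conn=-13 S1=28 S2=36 S3=26 S4=0 blocked=[1, 2, 3, 4]
Op 8: conn=9 S1=28 S2=36 S3=26 S4=0 blocked=[4]
Op 9: conn=2 S1=28 S2=36 S3=19 S4=0 blocked=[4]
Op 10: conn=2 S1=28 S2=36 S3=24 S4=0 blocked=[4]
Op 11: conn=2 S1=28 S2=51 S3=24 S4=0 blocked=[4]

Answer: S4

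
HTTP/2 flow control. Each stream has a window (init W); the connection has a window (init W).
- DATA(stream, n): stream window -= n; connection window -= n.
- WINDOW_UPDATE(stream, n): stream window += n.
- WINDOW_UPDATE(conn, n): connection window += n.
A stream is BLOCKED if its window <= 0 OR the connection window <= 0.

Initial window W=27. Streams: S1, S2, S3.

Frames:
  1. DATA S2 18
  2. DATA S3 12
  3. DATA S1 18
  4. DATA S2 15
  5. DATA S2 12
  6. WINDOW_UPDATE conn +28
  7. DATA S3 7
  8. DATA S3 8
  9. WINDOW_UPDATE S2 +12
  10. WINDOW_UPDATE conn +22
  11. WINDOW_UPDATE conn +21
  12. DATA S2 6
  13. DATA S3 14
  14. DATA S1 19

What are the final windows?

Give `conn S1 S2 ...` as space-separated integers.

Answer: -31 -10 -12 -14

Derivation:
Op 1: conn=9 S1=27 S2=9 S3=27 blocked=[]
Op 2: conn=-3 S1=27 S2=9 S3=15 blocked=[1, 2, 3]
Op 3: conn=-21 S1=9 S2=9 S3=15 blocked=[1, 2, 3]
Op 4: conn=-36 S1=9 S2=-6 S3=15 blocked=[1, 2, 3]
Op 5: conn=-48 S1=9 S2=-18 S3=15 blocked=[1, 2, 3]
Op 6: conn=-20 S1=9 S2=-18 S3=15 blocked=[1, 2, 3]
Op 7: conn=-27 S1=9 S2=-18 S3=8 blocked=[1, 2, 3]
Op 8: conn=-35 S1=9 S2=-18 S3=0 blocked=[1, 2, 3]
Op 9: conn=-35 S1=9 S2=-6 S3=0 blocked=[1, 2, 3]
Op 10: conn=-13 S1=9 S2=-6 S3=0 blocked=[1, 2, 3]
Op 11: conn=8 S1=9 S2=-6 S3=0 blocked=[2, 3]
Op 12: conn=2 S1=9 S2=-12 S3=0 blocked=[2, 3]
Op 13: conn=-12 S1=9 S2=-12 S3=-14 blocked=[1, 2, 3]
Op 14: conn=-31 S1=-10 S2=-12 S3=-14 blocked=[1, 2, 3]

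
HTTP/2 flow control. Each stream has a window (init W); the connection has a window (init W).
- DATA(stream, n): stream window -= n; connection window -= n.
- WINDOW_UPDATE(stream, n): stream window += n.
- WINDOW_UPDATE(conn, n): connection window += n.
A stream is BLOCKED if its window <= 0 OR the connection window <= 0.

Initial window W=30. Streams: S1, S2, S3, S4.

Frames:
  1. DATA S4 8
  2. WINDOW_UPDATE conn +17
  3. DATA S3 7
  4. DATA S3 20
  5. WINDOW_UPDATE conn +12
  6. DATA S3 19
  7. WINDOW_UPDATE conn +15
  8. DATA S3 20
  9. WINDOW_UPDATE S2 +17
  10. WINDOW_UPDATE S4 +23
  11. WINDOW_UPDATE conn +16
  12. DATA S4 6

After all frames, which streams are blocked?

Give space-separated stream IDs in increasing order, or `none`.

Op 1: conn=22 S1=30 S2=30 S3=30 S4=22 blocked=[]
Op 2: conn=39 S1=30 S2=30 S3=30 S4=22 blocked=[]
Op 3: conn=32 S1=30 S2=30 S3=23 S4=22 blocked=[]
Op 4: conn=12 S1=30 S2=30 S3=3 S4=22 blocked=[]
Op 5: conn=24 S1=30 S2=30 S3=3 S4=22 blocked=[]
Op 6: conn=5 S1=30 S2=30 S3=-16 S4=22 blocked=[3]
Op 7: conn=20 S1=30 S2=30 S3=-16 S4=22 blocked=[3]
Op 8: conn=0 S1=30 S2=30 S3=-36 S4=22 blocked=[1, 2, 3, 4]
Op 9: conn=0 S1=30 S2=47 S3=-36 S4=22 blocked=[1, 2, 3, 4]
Op 10: conn=0 S1=30 S2=47 S3=-36 S4=45 blocked=[1, 2, 3, 4]
Op 11: conn=16 S1=30 S2=47 S3=-36 S4=45 blocked=[3]
Op 12: conn=10 S1=30 S2=47 S3=-36 S4=39 blocked=[3]

Answer: S3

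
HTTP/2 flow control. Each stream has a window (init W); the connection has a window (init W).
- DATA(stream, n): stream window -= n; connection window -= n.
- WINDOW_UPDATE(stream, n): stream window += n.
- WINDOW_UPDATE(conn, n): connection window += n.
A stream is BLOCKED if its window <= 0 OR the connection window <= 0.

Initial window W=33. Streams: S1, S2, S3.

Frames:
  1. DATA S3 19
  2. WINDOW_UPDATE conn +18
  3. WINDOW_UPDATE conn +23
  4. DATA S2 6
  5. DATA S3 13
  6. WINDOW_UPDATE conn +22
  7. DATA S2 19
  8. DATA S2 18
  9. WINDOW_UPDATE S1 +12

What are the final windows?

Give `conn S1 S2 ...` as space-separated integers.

Op 1: conn=14 S1=33 S2=33 S3=14 blocked=[]
Op 2: conn=32 S1=33 S2=33 S3=14 blocked=[]
Op 3: conn=55 S1=33 S2=33 S3=14 blocked=[]
Op 4: conn=49 S1=33 S2=27 S3=14 blocked=[]
Op 5: conn=36 S1=33 S2=27 S3=1 blocked=[]
Op 6: conn=58 S1=33 S2=27 S3=1 blocked=[]
Op 7: conn=39 S1=33 S2=8 S3=1 blocked=[]
Op 8: conn=21 S1=33 S2=-10 S3=1 blocked=[2]
Op 9: conn=21 S1=45 S2=-10 S3=1 blocked=[2]

Answer: 21 45 -10 1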